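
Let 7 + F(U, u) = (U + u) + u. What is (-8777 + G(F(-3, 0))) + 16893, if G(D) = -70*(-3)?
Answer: 8326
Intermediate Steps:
F(U, u) = -7 + U + 2*u (F(U, u) = -7 + ((U + u) + u) = -7 + (U + 2*u) = -7 + U + 2*u)
G(D) = 210
(-8777 + G(F(-3, 0))) + 16893 = (-8777 + 210) + 16893 = -8567 + 16893 = 8326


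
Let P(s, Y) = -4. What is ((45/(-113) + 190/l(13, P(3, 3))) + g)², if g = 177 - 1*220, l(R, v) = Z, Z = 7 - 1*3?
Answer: 859329/51076 ≈ 16.825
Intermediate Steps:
Z = 4 (Z = 7 - 3 = 4)
l(R, v) = 4
g = -43 (g = 177 - 220 = -43)
((45/(-113) + 190/l(13, P(3, 3))) + g)² = ((45/(-113) + 190/4) - 43)² = ((45*(-1/113) + 190*(¼)) - 43)² = ((-45/113 + 95/2) - 43)² = (10645/226 - 43)² = (927/226)² = 859329/51076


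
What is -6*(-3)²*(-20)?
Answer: 1080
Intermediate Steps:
-6*(-3)²*(-20) = -6*9*(-20) = -54*(-20) = 1080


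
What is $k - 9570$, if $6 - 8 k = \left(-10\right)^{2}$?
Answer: $- \frac{38327}{4} \approx -9581.8$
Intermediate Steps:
$k = - \frac{47}{4}$ ($k = \frac{3}{4} - \frac{\left(-10\right)^{2}}{8} = \frac{3}{4} - \frac{25}{2} = - \frac{47}{4} \approx -11.75$)
$k - 9570 = - \frac{47}{4} - 9570 = - \frac{38327}{4}$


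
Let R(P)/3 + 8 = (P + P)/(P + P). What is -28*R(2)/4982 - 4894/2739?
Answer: -11385688/6822849 ≈ -1.6688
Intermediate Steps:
R(P) = -21 (R(P) = -24 + 3*((P + P)/(P + P)) = -24 + 3*((2*P)/((2*P))) = -24 + 3*((2*P)*(1/(2*P))) = -24 + 3*1 = -24 + 3 = -21)
-28*R(2)/4982 - 4894/2739 = -28*(-21)/4982 - 4894/2739 = 588*(1/4982) - 4894*1/2739 = 294/2491 - 4894/2739 = -11385688/6822849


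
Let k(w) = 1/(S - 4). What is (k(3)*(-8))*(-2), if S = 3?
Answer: -16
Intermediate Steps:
k(w) = -1 (k(w) = 1/(3 - 4) = 1/(-1) = -1)
(k(3)*(-8))*(-2) = -1*(-8)*(-2) = 8*(-2) = -16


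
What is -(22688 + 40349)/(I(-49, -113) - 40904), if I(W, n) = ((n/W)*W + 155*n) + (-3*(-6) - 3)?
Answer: 63037/58517 ≈ 1.0772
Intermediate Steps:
I(W, n) = 15 + 156*n (I(W, n) = (n + 155*n) + (18 - 3) = 156*n + 15 = 15 + 156*n)
-(22688 + 40349)/(I(-49, -113) - 40904) = -(22688 + 40349)/((15 + 156*(-113)) - 40904) = -63037/((15 - 17628) - 40904) = -63037/(-17613 - 40904) = -63037/(-58517) = -63037*(-1)/58517 = -1*(-63037/58517) = 63037/58517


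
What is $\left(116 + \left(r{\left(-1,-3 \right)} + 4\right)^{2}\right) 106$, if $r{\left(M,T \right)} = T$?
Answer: $12402$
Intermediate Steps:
$\left(116 + \left(r{\left(-1,-3 \right)} + 4\right)^{2}\right) 106 = \left(116 + \left(-3 + 4\right)^{2}\right) 106 = \left(116 + 1^{2}\right) 106 = \left(116 + 1\right) 106 = 117 \cdot 106 = 12402$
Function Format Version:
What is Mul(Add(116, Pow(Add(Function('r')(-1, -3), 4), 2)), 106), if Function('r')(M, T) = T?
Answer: 12402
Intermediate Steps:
Mul(Add(116, Pow(Add(Function('r')(-1, -3), 4), 2)), 106) = Mul(Add(116, Pow(Add(-3, 4), 2)), 106) = Mul(Add(116, Pow(1, 2)), 106) = Mul(Add(116, 1), 106) = Mul(117, 106) = 12402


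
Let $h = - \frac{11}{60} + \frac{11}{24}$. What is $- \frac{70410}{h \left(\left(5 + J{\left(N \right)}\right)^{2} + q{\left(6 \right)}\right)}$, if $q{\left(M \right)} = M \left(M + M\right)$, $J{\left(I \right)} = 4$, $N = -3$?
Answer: $- \frac{938800}{561} \approx -1673.4$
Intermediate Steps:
$h = \frac{11}{40}$ ($h = \left(-11\right) \frac{1}{60} + 11 \cdot \frac{1}{24} = - \frac{11}{60} + \frac{11}{24} = \frac{11}{40} \approx 0.275$)
$q{\left(M \right)} = 2 M^{2}$ ($q{\left(M \right)} = M 2 M = 2 M^{2}$)
$- \frac{70410}{h \left(\left(5 + J{\left(N \right)}\right)^{2} + q{\left(6 \right)}\right)} = - \frac{70410}{\frac{11}{40} \left(\left(5 + 4\right)^{2} + 2 \cdot 6^{2}\right)} = - \frac{70410}{\frac{11}{40} \left(9^{2} + 2 \cdot 36\right)} = - \frac{70410}{\frac{11}{40} \left(81 + 72\right)} = - \frac{70410}{\frac{11}{40} \cdot 153} = - \frac{70410}{\frac{1683}{40}} = \left(-70410\right) \frac{40}{1683} = - \frac{938800}{561}$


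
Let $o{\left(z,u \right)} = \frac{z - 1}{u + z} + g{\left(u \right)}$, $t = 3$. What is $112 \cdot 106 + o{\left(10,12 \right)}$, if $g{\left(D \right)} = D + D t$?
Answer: $\frac{262249}{22} \approx 11920.0$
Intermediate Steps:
$g{\left(D \right)} = 4 D$ ($g{\left(D \right)} = D + D 3 = D + 3 D = 4 D$)
$o{\left(z,u \right)} = 4 u + \frac{-1 + z}{u + z}$ ($o{\left(z,u \right)} = \frac{z - 1}{u + z} + 4 u = \frac{-1 + z}{u + z} + 4 u = 4 u + \frac{-1 + z}{u + z}$)
$112 \cdot 106 + o{\left(10,12 \right)} = 112 \cdot 106 + \frac{-1 + 10 + 4 \cdot 12^{2} + 4 \cdot 12 \cdot 10}{12 + 10} = 11872 + \frac{-1 + 10 + 4 \cdot 144 + 480}{22} = 11872 + \frac{-1 + 10 + 576 + 480}{22} = 11872 + \frac{1}{22} \cdot 1065 = 11872 + \frac{1065}{22} = \frac{262249}{22}$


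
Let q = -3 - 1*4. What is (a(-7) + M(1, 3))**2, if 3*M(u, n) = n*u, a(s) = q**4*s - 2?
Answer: 282508864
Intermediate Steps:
q = -7 (q = -3 - 4 = -7)
a(s) = -2 + 2401*s (a(s) = (-7)**4*s - 2 = 2401*s - 2 = -2 + 2401*s)
M(u, n) = n*u/3 (M(u, n) = (n*u)/3 = n*u/3)
(a(-7) + M(1, 3))**2 = ((-2 + 2401*(-7)) + (1/3)*3*1)**2 = ((-2 - 16807) + 1)**2 = (-16809 + 1)**2 = (-16808)**2 = 282508864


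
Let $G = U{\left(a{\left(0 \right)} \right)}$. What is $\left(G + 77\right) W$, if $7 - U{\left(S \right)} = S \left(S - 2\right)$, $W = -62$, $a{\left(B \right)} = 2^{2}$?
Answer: $-4712$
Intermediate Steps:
$a{\left(B \right)} = 4$
$U{\left(S \right)} = 7 - S \left(-2 + S\right)$ ($U{\left(S \right)} = 7 - S \left(S - 2\right) = 7 - S \left(-2 + S\right)$)
$G = -1$ ($G = 7 - 4^{2} + 2 \cdot 4 = 7 - 16 + 8 = -1$)
$\left(G + 77\right) W = \left(-1 + 77\right) \left(-62\right) = 76 \left(-62\right) = -4712$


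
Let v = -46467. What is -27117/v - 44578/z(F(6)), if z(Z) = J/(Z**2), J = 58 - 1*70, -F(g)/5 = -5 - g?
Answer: 38679032417/3442 ≈ 1.1237e+7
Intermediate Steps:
F(g) = 25 + 5*g (F(g) = -5*(-5 - g) = 25 + 5*g)
J = -12 (J = 58 - 70 = -12)
z(Z) = -12/Z**2
-27117/v - 44578/z(F(6)) = -27117/(-46467) - 44578*(-(25 + 5*6)**2/12) = -27117*(-1/46467) - 44578*(-(25 + 30)**2/12) = 3013/5163 - 44578/((-12/55**2)) = 3013/5163 - 44578/((-12*1/3025)) = 3013/5163 - 44578/(-12/3025) = 3013/5163 - 44578*(-3025/12) = 3013/5163 + 67424225/6 = 38679032417/3442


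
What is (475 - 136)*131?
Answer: 44409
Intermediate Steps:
(475 - 136)*131 = 339*131 = 44409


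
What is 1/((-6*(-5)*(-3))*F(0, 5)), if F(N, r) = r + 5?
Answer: -1/900 ≈ -0.0011111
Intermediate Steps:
F(N, r) = 5 + r
1/((-6*(-5)*(-3))*F(0, 5)) = 1/((-6*(-5)*(-3))*(5 + 5)) = 1/((30*(-3))*10) = 1/(-90*10) = 1/(-900) = -1/900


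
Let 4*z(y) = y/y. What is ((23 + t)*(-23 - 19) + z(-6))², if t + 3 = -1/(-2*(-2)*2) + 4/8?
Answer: 2927521/4 ≈ 7.3188e+5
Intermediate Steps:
z(y) = ¼ (z(y) = (y/y)/4 = (¼)*1 = ¼)
t = -21/8 (t = -3 + (-1/(-2*(-2)*2) + 4/8) = -3 + (-1/(4*2) + 4*(⅛)) = -3 + (-1/8 + ½) = -3 + (-1*⅛ + ½) = -3 + (-⅛ + ½) = -3 + 3/8 = -21/8 ≈ -2.6250)
((23 + t)*(-23 - 19) + z(-6))² = ((23 - 21/8)*(-23 - 19) + ¼)² = ((163/8)*(-42) + ¼)² = (-3423/4 + ¼)² = (-1711/2)² = 2927521/4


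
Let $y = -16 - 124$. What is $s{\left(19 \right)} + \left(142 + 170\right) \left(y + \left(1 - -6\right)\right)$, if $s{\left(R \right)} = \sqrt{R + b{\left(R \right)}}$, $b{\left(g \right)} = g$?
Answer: $-41496 + \sqrt{38} \approx -41490.0$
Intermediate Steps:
$y = -140$ ($y = -16 - 124 = -140$)
$s{\left(R \right)} = \sqrt{2} \sqrt{R}$ ($s{\left(R \right)} = \sqrt{R + R} = \sqrt{2 R} = \sqrt{2} \sqrt{R}$)
$s{\left(19 \right)} + \left(142 + 170\right) \left(y + \left(1 - -6\right)\right) = \sqrt{2} \sqrt{19} + \left(142 + 170\right) \left(-140 + \left(1 - -6\right)\right) = \sqrt{38} + 312 \left(-140 + \left(1 + 6\right)\right) = \sqrt{38} + 312 \left(-140 + 7\right) = \sqrt{38} + 312 \left(-133\right) = \sqrt{38} - 41496 = -41496 + \sqrt{38}$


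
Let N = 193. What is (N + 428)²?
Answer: 385641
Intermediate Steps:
(N + 428)² = (193 + 428)² = 621² = 385641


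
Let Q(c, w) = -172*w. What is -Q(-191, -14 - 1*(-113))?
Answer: 17028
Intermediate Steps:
-Q(-191, -14 - 1*(-113)) = -(-172)*(-14 - 1*(-113)) = -(-172)*(-14 + 113) = -(-172)*99 = -1*(-17028) = 17028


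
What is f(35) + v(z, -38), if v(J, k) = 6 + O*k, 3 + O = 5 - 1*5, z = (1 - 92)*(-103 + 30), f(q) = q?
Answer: 155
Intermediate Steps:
z = 6643 (z = -91*(-73) = 6643)
O = -3 (O = -3 + (5 - 1*5) = -3 + (5 - 5) = -3 + 0 = -3)
v(J, k) = 6 - 3*k
f(35) + v(z, -38) = 35 + (6 - 3*(-38)) = 35 + (6 + 114) = 35 + 120 = 155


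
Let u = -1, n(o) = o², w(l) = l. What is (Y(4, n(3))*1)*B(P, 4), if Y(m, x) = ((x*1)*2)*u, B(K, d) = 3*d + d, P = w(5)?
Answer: -288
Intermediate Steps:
P = 5
B(K, d) = 4*d
Y(m, x) = -2*x (Y(m, x) = ((x*1)*2)*(-1) = (x*2)*(-1) = (2*x)*(-1) = -2*x)
(Y(4, n(3))*1)*B(P, 4) = (-2*3²*1)*(4*4) = (-2*9*1)*16 = -18*1*16 = -18*16 = -288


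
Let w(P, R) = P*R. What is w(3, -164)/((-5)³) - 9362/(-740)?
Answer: 153433/9250 ≈ 16.587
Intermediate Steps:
w(3, -164)/((-5)³) - 9362/(-740) = (3*(-164))/((-5)³) - 9362/(-740) = -492/(-125) - 9362*(-1/740) = -492*(-1/125) + 4681/370 = 492/125 + 4681/370 = 153433/9250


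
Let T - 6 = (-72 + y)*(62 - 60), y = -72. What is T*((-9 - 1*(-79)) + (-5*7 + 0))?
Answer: -9870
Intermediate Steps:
T = -282 (T = 6 + (-72 - 72)*(62 - 60) = 6 - 144*2 = 6 - 288 = -282)
T*((-9 - 1*(-79)) + (-5*7 + 0)) = -282*((-9 - 1*(-79)) + (-5*7 + 0)) = -282*((-9 + 79) + (-35 + 0)) = -282*(70 - 35) = -282*35 = -9870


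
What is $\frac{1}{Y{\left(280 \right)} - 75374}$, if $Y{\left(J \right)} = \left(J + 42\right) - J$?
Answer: $- \frac{1}{75332} \approx -1.3275 \cdot 10^{-5}$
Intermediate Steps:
$Y{\left(J \right)} = 42$ ($Y{\left(J \right)} = \left(42 + J\right) - J = 42$)
$\frac{1}{Y{\left(280 \right)} - 75374} = \frac{1}{42 - 75374} = \frac{1}{-75332} = - \frac{1}{75332}$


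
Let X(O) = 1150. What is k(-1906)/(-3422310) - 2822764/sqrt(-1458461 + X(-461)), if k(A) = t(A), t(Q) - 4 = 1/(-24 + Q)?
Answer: -2573/2201686100 + 2822764*I*sqrt(1457311)/1457311 ≈ -1.1686e-6 + 2338.3*I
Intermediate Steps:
t(Q) = 4 + 1/(-24 + Q)
k(A) = (-95 + 4*A)/(-24 + A)
k(-1906)/(-3422310) - 2822764/sqrt(-1458461 + X(-461)) = ((-95 + 4*(-1906))/(-24 - 1906))/(-3422310) - 2822764/sqrt(-1458461 + 1150) = ((-95 - 7624)/(-1930))*(-1/3422310) - 2822764*(-I*sqrt(1457311)/1457311) = -1/1930*(-7719)*(-1/3422310) - 2822764*(-I*sqrt(1457311)/1457311) = (7719/1930)*(-1/3422310) - (-2822764)*I*sqrt(1457311)/1457311 = -2573/2201686100 + 2822764*I*sqrt(1457311)/1457311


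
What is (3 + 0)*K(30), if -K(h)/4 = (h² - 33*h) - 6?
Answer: 1152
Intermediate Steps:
K(h) = 24 - 4*h² + 132*h (K(h) = -4*((h² - 33*h) - 6) = -4*(-6 + h² - 33*h) = 24 - 4*h² + 132*h)
(3 + 0)*K(30) = (3 + 0)*(24 - 4*30² + 132*30) = 3*(24 - 4*900 + 3960) = 3*(24 - 3600 + 3960) = 3*384 = 1152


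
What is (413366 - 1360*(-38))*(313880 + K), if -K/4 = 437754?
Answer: -668334348256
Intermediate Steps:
K = -1751016 (K = -4*437754 = -1751016)
(413366 - 1360*(-38))*(313880 + K) = (413366 - 1360*(-38))*(313880 - 1751016) = (413366 + 51680)*(-1437136) = 465046*(-1437136) = -668334348256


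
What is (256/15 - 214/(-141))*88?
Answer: 1152976/705 ≈ 1635.4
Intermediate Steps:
(256/15 - 214/(-141))*88 = (256*(1/15) - 214*(-1/141))*88 = (256/15 + 214/141)*88 = (13102/705)*88 = 1152976/705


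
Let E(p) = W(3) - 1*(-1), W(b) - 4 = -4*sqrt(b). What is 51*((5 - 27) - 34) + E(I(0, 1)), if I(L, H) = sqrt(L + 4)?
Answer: -2851 - 4*sqrt(3) ≈ -2857.9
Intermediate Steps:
I(L, H) = sqrt(4 + L)
W(b) = 4 - 4*sqrt(b)
E(p) = 5 - 4*sqrt(3) (E(p) = (4 - 4*sqrt(3)) - 1*(-1) = (4 - 4*sqrt(3)) + 1 = 5 - 4*sqrt(3))
51*((5 - 27) - 34) + E(I(0, 1)) = 51*((5 - 27) - 34) + (5 - 4*sqrt(3)) = 51*(-22 - 34) + (5 - 4*sqrt(3)) = 51*(-56) + (5 - 4*sqrt(3)) = -2856 + (5 - 4*sqrt(3)) = -2851 - 4*sqrt(3)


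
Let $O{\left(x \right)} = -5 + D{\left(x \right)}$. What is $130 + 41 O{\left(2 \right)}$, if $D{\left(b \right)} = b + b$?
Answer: $89$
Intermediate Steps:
$D{\left(b \right)} = 2 b$
$O{\left(x \right)} = -5 + 2 x$
$130 + 41 O{\left(2 \right)} = 130 + 41 \left(-5 + 2 \cdot 2\right) = 130 + 41 \left(-5 + 4\right) = 130 + 41 \left(-1\right) = 130 - 41 = 89$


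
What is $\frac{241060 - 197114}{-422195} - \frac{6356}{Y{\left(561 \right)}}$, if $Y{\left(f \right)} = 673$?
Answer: $- \frac{2713047078}{284137235} \approx -9.5484$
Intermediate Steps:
$\frac{241060 - 197114}{-422195} - \frac{6356}{Y{\left(561 \right)}} = \frac{241060 - 197114}{-422195} - \frac{6356}{673} = \left(241060 - 197114\right) \left(- \frac{1}{422195}\right) - \frac{6356}{673} = 43946 \left(- \frac{1}{422195}\right) - \frac{6356}{673} = - \frac{43946}{422195} - \frac{6356}{673} = - \frac{2713047078}{284137235}$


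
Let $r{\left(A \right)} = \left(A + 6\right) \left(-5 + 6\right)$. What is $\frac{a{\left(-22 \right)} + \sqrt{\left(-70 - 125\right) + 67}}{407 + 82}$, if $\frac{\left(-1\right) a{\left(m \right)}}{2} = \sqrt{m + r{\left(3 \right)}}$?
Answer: $\frac{2 i \left(- \sqrt{13} + 4 \sqrt{2}\right)}{489} \approx 0.0083898 i$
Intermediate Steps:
$r{\left(A \right)} = 6 + A$ ($r{\left(A \right)} = \left(6 + A\right) 1 = 6 + A$)
$a{\left(m \right)} = - 2 \sqrt{9 + m}$ ($a{\left(m \right)} = - 2 \sqrt{m + \left(6 + 3\right)} = - 2 \sqrt{m + 9} = - 2 \sqrt{9 + m}$)
$\frac{a{\left(-22 \right)} + \sqrt{\left(-70 - 125\right) + 67}}{407 + 82} = \frac{- 2 \sqrt{9 - 22} + \sqrt{\left(-70 - 125\right) + 67}}{407 + 82} = \frac{- 2 \sqrt{-13} + \sqrt{\left(-70 - 125\right) + 67}}{489} = \left(- 2 i \sqrt{13} + \sqrt{-195 + 67}\right) \frac{1}{489} = \left(- 2 i \sqrt{13} + \sqrt{-128}\right) \frac{1}{489} = \left(- 2 i \sqrt{13} + 8 i \sqrt{2}\right) \frac{1}{489} = - \frac{2 i \sqrt{13}}{489} + \frac{8 i \sqrt{2}}{489}$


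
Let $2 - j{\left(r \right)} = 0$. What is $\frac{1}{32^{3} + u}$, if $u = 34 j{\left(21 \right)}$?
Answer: $\frac{1}{32836} \approx 3.0454 \cdot 10^{-5}$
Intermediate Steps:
$j{\left(r \right)} = 2$ ($j{\left(r \right)} = 2 - 0 = 2 + 0 = 2$)
$u = 68$ ($u = 34 \cdot 2 = 68$)
$\frac{1}{32^{3} + u} = \frac{1}{32^{3} + 68} = \frac{1}{32768 + 68} = \frac{1}{32836}$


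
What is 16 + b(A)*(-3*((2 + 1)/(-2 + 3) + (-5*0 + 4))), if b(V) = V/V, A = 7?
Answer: -5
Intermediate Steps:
b(V) = 1
16 + b(A)*(-3*((2 + 1)/(-2 + 3) + (-5*0 + 4))) = 16 + 1*(-3*((2 + 1)/(-2 + 3) + (-5*0 + 4))) = 16 + 1*(-3*(3/1 + (0 + 4))) = 16 + 1*(-3*(3*1 + 4)) = 16 + 1*(-3*(3 + 4)) = 16 + 1*(-3*7) = 16 + 1*(-21) = 16 - 21 = -5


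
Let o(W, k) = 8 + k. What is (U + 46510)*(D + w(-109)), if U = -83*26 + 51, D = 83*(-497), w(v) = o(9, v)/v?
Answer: -199647343974/109 ≈ -1.8316e+9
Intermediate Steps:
w(v) = (8 + v)/v
D = -41251
U = -2107 (U = -2158 + 51 = -2107)
(U + 46510)*(D + w(-109)) = (-2107 + 46510)*(-41251 + (8 - 109)/(-109)) = 44403*(-41251 - 1/109*(-101)) = 44403*(-41251 + 101/109) = 44403*(-4496258/109) = -199647343974/109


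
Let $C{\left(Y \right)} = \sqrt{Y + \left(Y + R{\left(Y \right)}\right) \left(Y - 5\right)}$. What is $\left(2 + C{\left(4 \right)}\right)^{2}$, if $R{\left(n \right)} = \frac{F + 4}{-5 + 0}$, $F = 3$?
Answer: $\frac{\left(10 + \sqrt{35}\right)^{2}}{25} \approx 10.133$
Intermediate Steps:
$R{\left(n \right)} = - \frac{7}{5}$ ($R{\left(n \right)} = \frac{3 + 4}{-5 + 0} = \frac{7}{-5} = 7 \left(- \frac{1}{5}\right) = - \frac{7}{5}$)
$C{\left(Y \right)} = \sqrt{Y + \left(-5 + Y\right) \left(- \frac{7}{5} + Y\right)}$ ($C{\left(Y \right)} = \sqrt{Y + \left(Y - \frac{7}{5}\right) \left(Y - 5\right)} = \sqrt{Y + \left(- \frac{7}{5} + Y\right) \left(Y - 5\right)} = \sqrt{Y + \left(- \frac{7}{5} + Y\right) \left(-5 + Y\right)} = \sqrt{Y + \left(-5 + Y\right) \left(- \frac{7}{5} + Y\right)}$)
$\left(2 + C{\left(4 \right)}\right)^{2} = \left(2 + \frac{\sqrt{175 - 540 + 25 \cdot 4^{2}}}{5}\right)^{2} = \left(2 + \frac{\sqrt{175 - 540 + 25 \cdot 16}}{5}\right)^{2} = \left(2 + \frac{\sqrt{175 - 540 + 400}}{5}\right)^{2} = \left(2 + \frac{\sqrt{35}}{5}\right)^{2}$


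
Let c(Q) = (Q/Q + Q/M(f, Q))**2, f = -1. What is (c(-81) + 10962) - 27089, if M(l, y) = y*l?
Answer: -16127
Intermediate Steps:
M(l, y) = l*y
c(Q) = 0 (c(Q) = (Q/Q + Q/((-Q)))**2 = (1 + Q*(-1/Q))**2 = (1 - 1)**2 = 0**2 = 0)
(c(-81) + 10962) - 27089 = (0 + 10962) - 27089 = 10962 - 27089 = -16127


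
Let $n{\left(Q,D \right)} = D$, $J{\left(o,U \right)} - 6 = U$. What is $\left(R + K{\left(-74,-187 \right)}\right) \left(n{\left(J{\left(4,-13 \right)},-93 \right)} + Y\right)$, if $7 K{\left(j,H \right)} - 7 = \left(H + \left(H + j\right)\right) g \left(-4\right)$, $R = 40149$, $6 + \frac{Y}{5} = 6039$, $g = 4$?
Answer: $1238184528$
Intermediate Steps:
$J{\left(o,U \right)} = 6 + U$
$Y = 30165$ ($Y = -30 + 5 \cdot 6039 = -30 + 30195 = 30165$)
$K{\left(j,H \right)} = 1 - \frac{32 H}{7} - \frac{16 j}{7}$ ($K{\left(j,H \right)} = 1 + \frac{\left(H + \left(H + j\right)\right) 4 \left(-4\right)}{7} = 1 + \frac{\left(j + 2 H\right) 4 \left(-4\right)}{7} = 1 + \frac{\left(4 j + 8 H\right) \left(-4\right)}{7} = 1 + \frac{- 32 H - 16 j}{7} = 1 - \left(\frac{16 j}{7} + \frac{32 H}{7}\right) = 1 - \frac{32 H}{7} - \frac{16 j}{7}$)
$\left(R + K{\left(-74,-187 \right)}\right) \left(n{\left(J{\left(4,-13 \right)},-93 \right)} + Y\right) = \left(40149 - -1025\right) \left(-93 + 30165\right) = \left(40149 + \left(1 + \frac{5984}{7} + \frac{1184}{7}\right)\right) 30072 = \left(40149 + 1025\right) 30072 = 41174 \cdot 30072 = 1238184528$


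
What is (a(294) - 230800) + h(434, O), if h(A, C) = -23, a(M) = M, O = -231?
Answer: -230529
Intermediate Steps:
(a(294) - 230800) + h(434, O) = (294 - 230800) - 23 = -230506 - 23 = -230529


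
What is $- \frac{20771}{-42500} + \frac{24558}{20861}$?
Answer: $\frac{1477018831}{886592500} \approx 1.666$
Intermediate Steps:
$- \frac{20771}{-42500} + \frac{24558}{20861} = \left(-20771\right) \left(- \frac{1}{42500}\right) + 24558 \cdot \frac{1}{20861} = \frac{20771}{42500} + \frac{24558}{20861} = \frac{1477018831}{886592500}$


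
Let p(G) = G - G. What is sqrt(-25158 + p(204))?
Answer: I*sqrt(25158) ≈ 158.61*I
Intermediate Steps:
p(G) = 0
sqrt(-25158 + p(204)) = sqrt(-25158 + 0) = sqrt(-25158) = I*sqrt(25158)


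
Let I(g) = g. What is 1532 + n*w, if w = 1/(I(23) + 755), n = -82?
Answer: 595907/389 ≈ 1531.9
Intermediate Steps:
w = 1/778 (w = 1/(23 + 755) = 1/778 ≈ 0.0012853)
1532 + n*w = 1532 - 82*1/778 = 1532 - 41/389 = 595907/389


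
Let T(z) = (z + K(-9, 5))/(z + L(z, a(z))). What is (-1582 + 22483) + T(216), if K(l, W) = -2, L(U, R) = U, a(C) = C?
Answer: 4514723/216 ≈ 20902.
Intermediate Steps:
T(z) = (-2 + z)/(2*z) (T(z) = (z - 2)/(z + z) = (-2 + z)/((2*z)) = (-2 + z)*(1/(2*z)) = (-2 + z)/(2*z))
(-1582 + 22483) + T(216) = (-1582 + 22483) + (½)*(-2 + 216)/216 = 20901 + (½)*(1/216)*214 = 20901 + 107/216 = 4514723/216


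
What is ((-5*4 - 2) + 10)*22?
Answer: -264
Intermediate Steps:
((-5*4 - 2) + 10)*22 = ((-20 - 2) + 10)*22 = (-22 + 10)*22 = -12*22 = -264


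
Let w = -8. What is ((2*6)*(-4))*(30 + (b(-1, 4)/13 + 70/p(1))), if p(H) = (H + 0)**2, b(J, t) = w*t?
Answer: -60864/13 ≈ -4681.8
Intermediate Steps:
b(J, t) = -8*t
p(H) = H**2
((2*6)*(-4))*(30 + (b(-1, 4)/13 + 70/p(1))) = ((2*6)*(-4))*(30 + (-8*4/13 + 70/(1**2))) = (12*(-4))*(30 + (-32*1/13 + 70/1)) = -48*(30 + (-32/13 + 70*1)) = -48*(30 + (-32/13 + 70)) = -48*(30 + 878/13) = -48*1268/13 = -60864/13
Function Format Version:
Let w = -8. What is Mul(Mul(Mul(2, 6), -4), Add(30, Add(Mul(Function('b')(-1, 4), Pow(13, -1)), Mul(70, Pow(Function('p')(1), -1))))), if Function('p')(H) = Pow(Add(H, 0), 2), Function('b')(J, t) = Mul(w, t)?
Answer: Rational(-60864, 13) ≈ -4681.8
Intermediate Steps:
Function('b')(J, t) = Mul(-8, t)
Function('p')(H) = Pow(H, 2)
Mul(Mul(Mul(2, 6), -4), Add(30, Add(Mul(Function('b')(-1, 4), Pow(13, -1)), Mul(70, Pow(Function('p')(1), -1))))) = Mul(Mul(Mul(2, 6), -4), Add(30, Add(Mul(Mul(-8, 4), Pow(13, -1)), Mul(70, Pow(Pow(1, 2), -1))))) = Mul(Mul(12, -4), Add(30, Add(Mul(-32, Rational(1, 13)), Mul(70, Pow(1, -1))))) = Mul(-48, Add(30, Add(Rational(-32, 13), Mul(70, 1)))) = Mul(-48, Add(30, Add(Rational(-32, 13), 70))) = Mul(-48, Add(30, Rational(878, 13))) = Mul(-48, Rational(1268, 13)) = Rational(-60864, 13)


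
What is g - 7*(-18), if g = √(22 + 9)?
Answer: 126 + √31 ≈ 131.57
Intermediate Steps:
g = √31 ≈ 5.5678
g - 7*(-18) = √31 - 7*(-18) = √31 + 126 = 126 + √31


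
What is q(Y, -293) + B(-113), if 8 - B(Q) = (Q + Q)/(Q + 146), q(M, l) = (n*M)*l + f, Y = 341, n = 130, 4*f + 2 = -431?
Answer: -1714519409/132 ≈ -1.2989e+7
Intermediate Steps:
f = -433/4 (f = -½ + (¼)*(-431) = -½ - 431/4 = -433/4 ≈ -108.25)
q(M, l) = -433/4 + 130*M*l (q(M, l) = (130*M)*l - 433/4 = 130*M*l - 433/4 = -433/4 + 130*M*l)
B(Q) = 8 - 2*Q/(146 + Q) (B(Q) = 8 - (Q + Q)/(Q + 146) = 8 - 2*Q/(146 + Q))
q(Y, -293) + B(-113) = (-433/4 + 130*341*(-293)) + 2*(584 + 3*(-113))/(146 - 113) = (-433/4 - 12988690) + 2*(584 - 339)/33 = -51955193/4 + 2*(1/33)*245 = -51955193/4 + 490/33 = -1714519409/132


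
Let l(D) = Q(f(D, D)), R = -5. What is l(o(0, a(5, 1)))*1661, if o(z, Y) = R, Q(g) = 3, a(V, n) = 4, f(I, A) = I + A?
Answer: 4983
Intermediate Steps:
f(I, A) = A + I
o(z, Y) = -5
l(D) = 3
l(o(0, a(5, 1)))*1661 = 3*1661 = 4983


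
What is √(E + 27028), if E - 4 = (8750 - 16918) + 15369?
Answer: √34233 ≈ 185.02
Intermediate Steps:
E = 7205 (E = 4 + ((8750 - 16918) + 15369) = 4 + (-8168 + 15369) = 4 + 7201 = 7205)
√(E + 27028) = √(7205 + 27028) = √34233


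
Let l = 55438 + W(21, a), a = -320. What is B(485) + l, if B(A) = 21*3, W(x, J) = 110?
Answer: 55611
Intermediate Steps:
l = 55548 (l = 55438 + 110 = 55548)
B(A) = 63
B(485) + l = 63 + 55548 = 55611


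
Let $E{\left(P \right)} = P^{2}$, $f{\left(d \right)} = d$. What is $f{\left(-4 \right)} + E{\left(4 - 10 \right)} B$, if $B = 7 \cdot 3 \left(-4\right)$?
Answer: $-3028$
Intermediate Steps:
$B = -84$ ($B = 21 \left(-4\right) = -84$)
$f{\left(-4 \right)} + E{\left(4 - 10 \right)} B = -4 + \left(4 - 10\right)^{2} \left(-84\right) = -4 + \left(-6\right)^{2} \left(-84\right) = -4 + 36 \left(-84\right) = -4 - 3024 = -3028$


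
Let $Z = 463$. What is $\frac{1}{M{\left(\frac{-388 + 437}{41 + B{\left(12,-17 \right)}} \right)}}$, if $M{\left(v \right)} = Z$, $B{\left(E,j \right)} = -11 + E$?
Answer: $\frac{1}{463} \approx 0.0021598$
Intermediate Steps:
$M{\left(v \right)} = 463$
$\frac{1}{M{\left(\frac{-388 + 437}{41 + B{\left(12,-17 \right)}} \right)}} = \frac{1}{463}$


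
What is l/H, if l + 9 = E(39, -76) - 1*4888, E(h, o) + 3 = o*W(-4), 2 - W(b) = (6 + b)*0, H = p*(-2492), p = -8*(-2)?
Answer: 1263/9968 ≈ 0.12671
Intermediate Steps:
p = 16
H = -39872 (H = 16*(-2492) = -39872)
W(b) = 2 (W(b) = 2 - (6 + b)*0 = 2 - 1*0 = 2 + 0 = 2)
E(h, o) = -3 + 2*o (E(h, o) = -3 + o*2 = -3 + 2*o)
l = -5052 (l = -9 + ((-3 + 2*(-76)) - 1*4888) = -9 + ((-3 - 152) - 4888) = -9 + (-155 - 4888) = -9 - 5043 = -5052)
l/H = -5052/(-39872) = -5052*(-1/39872) = 1263/9968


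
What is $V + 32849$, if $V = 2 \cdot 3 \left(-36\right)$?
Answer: $32633$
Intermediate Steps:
$V = -216$ ($V = 6 \left(-36\right) = -216$)
$V + 32849 = -216 + 32849 = 32633$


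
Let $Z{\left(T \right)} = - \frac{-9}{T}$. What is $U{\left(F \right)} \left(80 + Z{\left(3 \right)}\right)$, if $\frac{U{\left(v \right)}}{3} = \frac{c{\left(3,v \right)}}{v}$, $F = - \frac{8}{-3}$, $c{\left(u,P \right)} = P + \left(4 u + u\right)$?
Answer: $\frac{13197}{8} \approx 1649.6$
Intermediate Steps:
$c{\left(u,P \right)} = P + 5 u$
$Z{\left(T \right)} = \frac{9}{T}$
$F = \frac{8}{3}$ ($F = \left(-8\right) \left(- \frac{1}{3}\right) = \frac{8}{3} \approx 2.6667$)
$U{\left(v \right)} = \frac{3 \left(15 + v\right)}{v}$ ($U{\left(v \right)} = 3 \frac{v + 5 \cdot 3}{v} = 3 \frac{v + 15}{v} = 3 \frac{15 + v}{v} = \frac{3 \left(15 + v\right)}{v}$)
$U{\left(F \right)} \left(80 + Z{\left(3 \right)}\right) = \left(3 + \frac{45}{\frac{8}{3}}\right) \left(80 + \frac{9}{3}\right) = \left(3 + 45 \cdot \frac{3}{8}\right) \left(80 + 9 \cdot \frac{1}{3}\right) = \left(3 + \frac{135}{8}\right) \left(80 + 3\right) = \frac{159}{8} \cdot 83 = \frac{13197}{8}$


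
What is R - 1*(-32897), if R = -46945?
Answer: -14048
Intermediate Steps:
R - 1*(-32897) = -46945 - 1*(-32897) = -46945 + 32897 = -14048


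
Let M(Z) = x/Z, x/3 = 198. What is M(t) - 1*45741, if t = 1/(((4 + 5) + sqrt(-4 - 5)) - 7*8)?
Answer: -73659 + 1782*I ≈ -73659.0 + 1782.0*I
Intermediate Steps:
x = 594 (x = 3*198 = 594)
t = (-47 - 3*I)/2218 (t = 1/((9 + sqrt(-9)) - 56) = 1/((9 + 3*I) - 56) = 1/(-47 + 3*I) = (-47 - 3*I)/2218 ≈ -0.02119 - 0.0013526*I)
M(Z) = 594/Z
M(t) - 1*45741 = 594/(-47/2218 - 3*I/2218) - 1*45741 = 594*(2218*(-47/2218 + 3*I/2218)) - 45741 = 1317492*(-47/2218 + 3*I/2218) - 45741 = -45741 + 1317492*(-47/2218 + 3*I/2218)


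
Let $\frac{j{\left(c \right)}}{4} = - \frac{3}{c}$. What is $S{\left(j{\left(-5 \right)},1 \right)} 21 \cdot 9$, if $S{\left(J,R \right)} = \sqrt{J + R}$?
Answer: $\frac{189 \sqrt{85}}{5} \approx 348.5$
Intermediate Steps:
$j{\left(c \right)} = - \frac{12}{c}$ ($j{\left(c \right)} = 4 \left(- \frac{3}{c}\right) = - \frac{12}{c}$)
$S{\left(j{\left(-5 \right)},1 \right)} 21 \cdot 9 = \sqrt{- \frac{12}{-5} + 1} \cdot 21 \cdot 9 = \sqrt{\left(-12\right) \left(- \frac{1}{5}\right) + 1} \cdot 21 \cdot 9 = \sqrt{\frac{12}{5} + 1} \cdot 21 \cdot 9 = \sqrt{\frac{17}{5}} \cdot 21 \cdot 9 = \frac{\sqrt{85}}{5} \cdot 21 \cdot 9 = \frac{21 \sqrt{85}}{5} \cdot 9 = \frac{189 \sqrt{85}}{5}$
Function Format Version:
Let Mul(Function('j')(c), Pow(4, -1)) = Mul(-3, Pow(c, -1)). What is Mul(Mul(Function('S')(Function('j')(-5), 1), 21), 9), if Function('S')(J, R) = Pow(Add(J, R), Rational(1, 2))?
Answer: Mul(Rational(189, 5), Pow(85, Rational(1, 2))) ≈ 348.50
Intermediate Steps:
Function('j')(c) = Mul(-12, Pow(c, -1)) (Function('j')(c) = Mul(4, Mul(-3, Pow(c, -1))) = Mul(-12, Pow(c, -1)))
Mul(Mul(Function('S')(Function('j')(-5), 1), 21), 9) = Mul(Mul(Pow(Add(Mul(-12, Pow(-5, -1)), 1), Rational(1, 2)), 21), 9) = Mul(Mul(Pow(Add(Mul(-12, Rational(-1, 5)), 1), Rational(1, 2)), 21), 9) = Mul(Mul(Pow(Add(Rational(12, 5), 1), Rational(1, 2)), 21), 9) = Mul(Mul(Pow(Rational(17, 5), Rational(1, 2)), 21), 9) = Mul(Mul(Mul(Rational(1, 5), Pow(85, Rational(1, 2))), 21), 9) = Mul(Mul(Rational(21, 5), Pow(85, Rational(1, 2))), 9) = Mul(Rational(189, 5), Pow(85, Rational(1, 2)))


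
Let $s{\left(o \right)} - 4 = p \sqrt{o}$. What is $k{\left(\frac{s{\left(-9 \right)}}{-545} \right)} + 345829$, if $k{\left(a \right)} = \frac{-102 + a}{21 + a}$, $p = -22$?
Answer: $\frac{45268669512275}{130900837} + \frac{4424310 i}{130900837} \approx 3.4582 \cdot 10^{5} + 0.033799 i$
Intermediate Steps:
$s{\left(o \right)} = 4 - 22 \sqrt{o}$
$k{\left(a \right)} = \frac{-102 + a}{21 + a}$
$k{\left(\frac{s{\left(-9 \right)}}{-545} \right)} + 345829 = \frac{-102 + \frac{4 - 22 \sqrt{-9}}{-545}}{21 + \frac{4 - 22 \sqrt{-9}}{-545}} + 345829 = \frac{-102 + \left(4 - 22 \cdot 3 i\right) \left(- \frac{1}{545}\right)}{21 + \left(4 - 22 \cdot 3 i\right) \left(- \frac{1}{545}\right)} + 345829 = \frac{-102 + \left(4 - 66 i\right) \left(- \frac{1}{545}\right)}{21 + \left(4 - 66 i\right) \left(- \frac{1}{545}\right)} + 345829 = \frac{-102 - \left(\frac{4}{545} - \frac{66 i}{545}\right)}{21 - \left(\frac{4}{545} - \frac{66 i}{545}\right)} + 345829 = \frac{- \frac{55594}{545} + \frac{66 i}{545}}{\frac{11441}{545} + \frac{66 i}{545}} + 345829 = \frac{297025 \left(\frac{11441}{545} - \frac{66 i}{545}\right)}{130900837} \left(- \frac{55594}{545} + \frac{66 i}{545}\right) + 345829 = \frac{297025 \left(- \frac{55594}{545} + \frac{66 i}{545}\right) \left(\frac{11441}{545} - \frac{66 i}{545}\right)}{130900837} + 345829 = 345829 + \frac{297025 \left(- \frac{55594}{545} + \frac{66 i}{545}\right) \left(\frac{11441}{545} - \frac{66 i}{545}\right)}{130900837}$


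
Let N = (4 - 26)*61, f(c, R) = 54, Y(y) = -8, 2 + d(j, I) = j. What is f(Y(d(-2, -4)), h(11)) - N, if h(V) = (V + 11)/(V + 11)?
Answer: 1396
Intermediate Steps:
d(j, I) = -2 + j
h(V) = 1 (h(V) = (11 + V)/(11 + V) = 1)
N = -1342 (N = -22*61 = -1342)
f(Y(d(-2, -4)), h(11)) - N = 54 - 1*(-1342) = 54 + 1342 = 1396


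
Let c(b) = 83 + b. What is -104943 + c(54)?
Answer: -104806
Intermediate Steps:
-104943 + c(54) = -104943 + (83 + 54) = -104943 + 137 = -104806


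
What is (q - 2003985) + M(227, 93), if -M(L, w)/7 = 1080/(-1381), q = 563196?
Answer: -1989722049/1381 ≈ -1.4408e+6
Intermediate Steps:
M(L, w) = 7560/1381 (M(L, w) = -7560/(-1381) = -7560*(-1)/1381 = -7*(-1080/1381) = 7560/1381)
(q - 2003985) + M(227, 93) = (563196 - 2003985) + 7560/1381 = -1440789 + 7560/1381 = -1989722049/1381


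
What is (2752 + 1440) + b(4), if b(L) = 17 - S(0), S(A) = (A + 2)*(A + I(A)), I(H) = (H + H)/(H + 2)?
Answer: 4209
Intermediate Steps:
I(H) = 2*H/(2 + H) (I(H) = (2*H)/(2 + H) = 2*H/(2 + H))
S(A) = (2 + A)*(A + 2*A/(2 + A)) (S(A) = (A + 2)*(A + 2*A/(2 + A)) = (2 + A)*(A + 2*A/(2 + A)))
b(L) = 17 (b(L) = 17 - 0*(4 + 0) = 17 - 0*4 = 17 - 1*0 = 17 + 0 = 17)
(2752 + 1440) + b(4) = (2752 + 1440) + 17 = 4192 + 17 = 4209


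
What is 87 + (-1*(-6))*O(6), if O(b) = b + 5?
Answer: 153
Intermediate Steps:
O(b) = 5 + b
87 + (-1*(-6))*O(6) = 87 + (-1*(-6))*(5 + 6) = 87 + 6*11 = 87 + 66 = 153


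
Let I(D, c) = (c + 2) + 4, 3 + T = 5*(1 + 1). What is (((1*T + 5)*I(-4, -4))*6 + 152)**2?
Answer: 87616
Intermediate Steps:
T = 7 (T = -3 + 5*(1 + 1) = -3 + 5*2 = -3 + 10 = 7)
I(D, c) = 6 + c (I(D, c) = (2 + c) + 4 = 6 + c)
(((1*T + 5)*I(-4, -4))*6 + 152)**2 = (((1*7 + 5)*(6 - 4))*6 + 152)**2 = (((7 + 5)*2)*6 + 152)**2 = ((12*2)*6 + 152)**2 = (24*6 + 152)**2 = (144 + 152)**2 = 296**2 = 87616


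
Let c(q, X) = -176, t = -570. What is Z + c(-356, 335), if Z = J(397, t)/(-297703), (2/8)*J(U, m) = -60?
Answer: -52395488/297703 ≈ -176.00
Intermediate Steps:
J(U, m) = -240 (J(U, m) = 4*(-60) = -240)
Z = 240/297703 (Z = -240/(-297703) = -240*(-1/297703) = 240/297703 ≈ 0.00080617)
Z + c(-356, 335) = 240/297703 - 176 = -52395488/297703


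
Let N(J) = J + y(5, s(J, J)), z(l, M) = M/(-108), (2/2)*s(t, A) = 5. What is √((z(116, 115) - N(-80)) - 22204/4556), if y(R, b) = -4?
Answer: √32811793755/20502 ≈ 8.8353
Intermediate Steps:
s(t, A) = 5
z(l, M) = -M/108 (z(l, M) = M*(-1/108) = -M/108)
N(J) = -4 + J (N(J) = J - 4 = -4 + J)
√((z(116, 115) - N(-80)) - 22204/4556) = √((-1/108*115 - (-4 - 80)) - 22204/4556) = √((-115/108 - 1*(-84)) - 22204*1/4556) = √((-115/108 + 84) - 5551/1139) = √(8957/108 - 5551/1139) = √(9602515/123012) = √32811793755/20502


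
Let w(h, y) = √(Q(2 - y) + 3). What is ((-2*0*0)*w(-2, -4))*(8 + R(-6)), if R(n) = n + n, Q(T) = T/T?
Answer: 0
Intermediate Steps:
Q(T) = 1
w(h, y) = 2 (w(h, y) = √(1 + 3) = √4 = 2)
R(n) = 2*n
((-2*0*0)*w(-2, -4))*(8 + R(-6)) = ((-2*0*0)*2)*(8 + 2*(-6)) = ((0*0)*2)*(8 - 12) = (0*2)*(-4) = 0*(-4) = 0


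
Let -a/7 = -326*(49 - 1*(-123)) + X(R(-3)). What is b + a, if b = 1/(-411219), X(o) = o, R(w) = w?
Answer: 161413737974/411219 ≈ 3.9253e+5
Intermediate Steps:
b = -1/411219 ≈ -2.4318e-6
a = 392525 (a = -7*(-326*(49 - 1*(-123)) - 3) = -7*(-326*(49 + 123) - 3) = -7*(-326*172 - 3) = -7*(-56072 - 3) = -7*(-56075) = 392525)
b + a = -1/411219 + 392525 = 161413737974/411219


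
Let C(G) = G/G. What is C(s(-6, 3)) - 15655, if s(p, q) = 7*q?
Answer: -15654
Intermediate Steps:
C(G) = 1
C(s(-6, 3)) - 15655 = 1 - 15655 = -15654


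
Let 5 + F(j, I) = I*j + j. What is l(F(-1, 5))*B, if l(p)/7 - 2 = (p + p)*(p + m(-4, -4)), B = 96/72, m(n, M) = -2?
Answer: 2688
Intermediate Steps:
F(j, I) = -5 + j + I*j (F(j, I) = -5 + (I*j + j) = -5 + (j + I*j) = -5 + j + I*j)
B = 4/3 (B = 96*(1/72) = 4/3 ≈ 1.3333)
l(p) = 14 + 14*p*(-2 + p) (l(p) = 14 + 7*((p + p)*(p - 2)) = 14 + 7*((2*p)*(-2 + p)) = 14 + 7*(2*p*(-2 + p)) = 14 + 14*p*(-2 + p))
l(F(-1, 5))*B = (14 - 28*(-5 - 1 + 5*(-1)) + 14*(-5 - 1 + 5*(-1))²)*(4/3) = (14 - 28*(-5 - 1 - 5) + 14*(-5 - 1 - 5)²)*(4/3) = (14 - 28*(-11) + 14*(-11)²)*(4/3) = (14 + 308 + 14*121)*(4/3) = (14 + 308 + 1694)*(4/3) = 2016*(4/3) = 2688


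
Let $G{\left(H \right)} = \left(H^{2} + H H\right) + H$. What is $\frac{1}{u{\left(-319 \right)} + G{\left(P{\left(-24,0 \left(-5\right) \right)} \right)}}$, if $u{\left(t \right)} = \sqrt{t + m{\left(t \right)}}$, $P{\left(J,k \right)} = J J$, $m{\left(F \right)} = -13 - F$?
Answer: $\frac{664128}{441066000397} - \frac{i \sqrt{13}}{441066000397} \approx 1.5057 \cdot 10^{-6} - 8.1746 \cdot 10^{-12} i$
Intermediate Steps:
$P{\left(J,k \right)} = J^{2}$
$u{\left(t \right)} = i \sqrt{13}$ ($u{\left(t \right)} = \sqrt{t - \left(13 + t\right)} = \sqrt{-13} = i \sqrt{13}$)
$G{\left(H \right)} = H + 2 H^{2}$ ($G{\left(H \right)} = \left(H^{2} + H^{2}\right) + H = 2 H^{2} + H = H + 2 H^{2}$)
$\frac{1}{u{\left(-319 \right)} + G{\left(P{\left(-24,0 \left(-5\right) \right)} \right)}} = \frac{1}{i \sqrt{13} + \left(-24\right)^{2} \left(1 + 2 \left(-24\right)^{2}\right)} = \frac{1}{i \sqrt{13} + 576 \left(1 + 2 \cdot 576\right)} = \frac{1}{i \sqrt{13} + 576 \left(1 + 1152\right)} = \frac{1}{i \sqrt{13} + 576 \cdot 1153} = \frac{1}{i \sqrt{13} + 664128} = \frac{1}{664128 + i \sqrt{13}}$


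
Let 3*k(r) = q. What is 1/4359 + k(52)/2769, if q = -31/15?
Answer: -3508/181051065 ≈ -1.9376e-5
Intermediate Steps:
q = -31/15 (q = -31*1/15 = -31/15 ≈ -2.0667)
k(r) = -31/45 (k(r) = (1/3)*(-31/15) = -31/45)
1/4359 + k(52)/2769 = 1/4359 - 31/45/2769 = 1*(1/4359) - 31/45*1/2769 = 1/4359 - 31/124605 = -3508/181051065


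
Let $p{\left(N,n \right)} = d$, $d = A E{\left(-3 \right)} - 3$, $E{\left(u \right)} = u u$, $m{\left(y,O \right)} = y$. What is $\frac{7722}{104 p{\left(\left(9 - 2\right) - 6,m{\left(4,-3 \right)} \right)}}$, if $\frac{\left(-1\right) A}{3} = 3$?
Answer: $- \frac{99}{112} \approx -0.88393$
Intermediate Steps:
$E{\left(u \right)} = u^{2}$
$A = -9$ ($A = \left(-3\right) 3 = -9$)
$d = -84$ ($d = - 9 \left(-3\right)^{2} - 3 = \left(-9\right) 9 - 3 = -81 - 3 = -84$)
$p{\left(N,n \right)} = -84$
$\frac{7722}{104 p{\left(\left(9 - 2\right) - 6,m{\left(4,-3 \right)} \right)}} = \frac{7722}{104 \left(-84\right)} = \frac{7722}{-8736} = 7722 \left(- \frac{1}{8736}\right) = - \frac{99}{112}$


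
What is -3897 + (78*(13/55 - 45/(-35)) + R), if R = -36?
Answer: -1468497/385 ≈ -3814.3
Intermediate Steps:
-3897 + (78*(13/55 - 45/(-35)) + R) = -3897 + (78*(13/55 - 45/(-35)) - 36) = -3897 + (78*(13*(1/55) - 45*(-1/35)) - 36) = -3897 + (78*(13/55 + 9/7) - 36) = -3897 + (78*(586/385) - 36) = -3897 + (45708/385 - 36) = -3897 + 31848/385 = -1468497/385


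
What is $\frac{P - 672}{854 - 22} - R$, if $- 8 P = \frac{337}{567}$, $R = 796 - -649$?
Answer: $- \frac{5456409169}{3773952} \approx -1445.8$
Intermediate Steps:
$R = 1445$ ($R = 796 + 649 = 1445$)
$P = - \frac{337}{4536}$ ($P = - \frac{337 \cdot \frac{1}{567}}{8} = \left(- \frac{1}{8}\right) \frac{337}{567} = - \frac{337}{4536} \approx -0.074295$)
$\frac{P - 672}{854 - 22} - R = \frac{- \frac{337}{4536} - 672}{854 - 22} - 1445 = - \frac{3048529}{4536 \cdot 832} - 1445 = \left(- \frac{3048529}{4536}\right) \frac{1}{832} - 1445 = - \frac{3048529}{3773952} - 1445 = - \frac{5456409169}{3773952}$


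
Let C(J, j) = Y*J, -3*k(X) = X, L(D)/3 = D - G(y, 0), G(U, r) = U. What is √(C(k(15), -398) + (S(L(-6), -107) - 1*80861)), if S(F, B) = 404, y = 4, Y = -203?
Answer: I*√79442 ≈ 281.85*I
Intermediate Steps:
L(D) = -12 + 3*D (L(D) = 3*(D - 1*4) = 3*(D - 4) = 3*(-4 + D) = -12 + 3*D)
k(X) = -X/3
C(J, j) = -203*J
√(C(k(15), -398) + (S(L(-6), -107) - 1*80861)) = √(-(-203)*15/3 + (404 - 1*80861)) = √(-203*(-5) + (404 - 80861)) = √(1015 - 80457) = √(-79442) = I*√79442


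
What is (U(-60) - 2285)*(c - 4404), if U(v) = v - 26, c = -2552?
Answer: 16492676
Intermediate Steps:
U(v) = -26 + v
(U(-60) - 2285)*(c - 4404) = ((-26 - 60) - 2285)*(-2552 - 4404) = (-86 - 2285)*(-6956) = -2371*(-6956) = 16492676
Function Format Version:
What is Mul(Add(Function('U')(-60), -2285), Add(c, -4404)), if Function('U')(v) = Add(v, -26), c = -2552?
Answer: 16492676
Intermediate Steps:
Function('U')(v) = Add(-26, v)
Mul(Add(Function('U')(-60), -2285), Add(c, -4404)) = Mul(Add(Add(-26, -60), -2285), Add(-2552, -4404)) = Mul(Add(-86, -2285), -6956) = Mul(-2371, -6956) = 16492676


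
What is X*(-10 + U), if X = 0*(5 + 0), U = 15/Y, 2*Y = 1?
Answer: 0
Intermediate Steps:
Y = ½ (Y = (½)*1 = ½ ≈ 0.50000)
U = 30 (U = 15/(½) = 15*2 = 30)
X = 0 (X = 0*5 = 0)
X*(-10 + U) = 0*(-10 + 30) = 0*20 = 0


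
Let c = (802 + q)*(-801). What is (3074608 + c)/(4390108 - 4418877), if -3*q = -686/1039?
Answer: -2526878872/29890991 ≈ -84.536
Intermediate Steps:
q = 686/3117 (q = -(-686)/(3*1039) = -⅓*(-686/1039) = 686/3117 ≈ 0.22008)
c = -667638840/1039 (c = (802 + 686/3117)*(-801) = (2500520/3117)*(-801) = -667638840/1039 ≈ -6.4258e+5)
(3074608 + c)/(4390108 - 4418877) = (3074608 - 667638840/1039)/(4390108 - 4418877) = (2526878872/1039)/(-28769) = (2526878872/1039)*(-1/28769) = -2526878872/29890991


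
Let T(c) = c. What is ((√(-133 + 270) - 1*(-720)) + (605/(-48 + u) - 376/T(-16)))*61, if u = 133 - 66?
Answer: 1797243/38 + 61*√137 ≈ 48010.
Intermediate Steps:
u = 67
((√(-133 + 270) - 1*(-720)) + (605/(-48 + u) - 376/T(-16)))*61 = ((√(-133 + 270) - 1*(-720)) + (605/(-48 + 67) - 376/(-16)))*61 = ((√137 + 720) + (605/19 - 376*(-1/16)))*61 = ((720 + √137) + (605*(1/19) + 47/2))*61 = ((720 + √137) + (605/19 + 47/2))*61 = ((720 + √137) + 2103/38)*61 = (29463/38 + √137)*61 = 1797243/38 + 61*√137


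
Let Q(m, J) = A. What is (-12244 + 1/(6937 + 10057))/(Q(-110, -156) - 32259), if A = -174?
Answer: 208074535/551166402 ≈ 0.37752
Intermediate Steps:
Q(m, J) = -174
(-12244 + 1/(6937 + 10057))/(Q(-110, -156) - 32259) = (-12244 + 1/(6937 + 10057))/(-174 - 32259) = (-12244 + 1/16994)/(-32433) = (-12244 + 1/16994)*(-1/32433) = -208074535/16994*(-1/32433) = 208074535/551166402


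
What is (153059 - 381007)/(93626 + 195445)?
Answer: -227948/289071 ≈ -0.78855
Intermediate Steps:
(153059 - 381007)/(93626 + 195445) = -227948/289071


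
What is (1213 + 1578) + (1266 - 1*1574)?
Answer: 2483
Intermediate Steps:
(1213 + 1578) + (1266 - 1*1574) = 2791 + (1266 - 1574) = 2791 - 308 = 2483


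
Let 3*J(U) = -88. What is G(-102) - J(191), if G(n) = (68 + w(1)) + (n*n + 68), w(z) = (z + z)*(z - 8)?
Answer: 31666/3 ≈ 10555.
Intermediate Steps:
w(z) = 2*z*(-8 + z) (w(z) = (2*z)*(-8 + z) = 2*z*(-8 + z))
J(U) = -88/3 (J(U) = (⅓)*(-88) = -88/3)
G(n) = 122 + n² (G(n) = (68 + 2*1*(-8 + 1)) + (n*n + 68) = (68 + 2*1*(-7)) + (n² + 68) = (68 - 14) + (68 + n²) = 54 + (68 + n²) = 122 + n²)
G(-102) - J(191) = (122 + (-102)²) - 1*(-88/3) = (122 + 10404) + 88/3 = 10526 + 88/3 = 31666/3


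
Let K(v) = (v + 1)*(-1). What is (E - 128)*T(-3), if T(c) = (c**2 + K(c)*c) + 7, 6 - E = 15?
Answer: -1370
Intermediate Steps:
E = -9 (E = 6 - 1*15 = 6 - 15 = -9)
K(v) = -1 - v (K(v) = (1 + v)*(-1) = -1 - v)
T(c) = 7 + c**2 + c*(-1 - c) (T(c) = (c**2 + (-1 - c)*c) + 7 = (c**2 + c*(-1 - c)) + 7 = 7 + c**2 + c*(-1 - c))
(E - 128)*T(-3) = (-9 - 128)*(7 - 1*(-3)) = -137*(7 + 3) = -137*10 = -1370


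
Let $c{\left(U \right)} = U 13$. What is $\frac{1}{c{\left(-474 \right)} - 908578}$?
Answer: $- \frac{1}{914740} \approx -1.0932 \cdot 10^{-6}$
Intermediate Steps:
$c{\left(U \right)} = 13 U$
$\frac{1}{c{\left(-474 \right)} - 908578} = \frac{1}{13 \left(-474\right) - 908578} = \frac{1}{-6162 - 908578} = \frac{1}{-914740} = - \frac{1}{914740}$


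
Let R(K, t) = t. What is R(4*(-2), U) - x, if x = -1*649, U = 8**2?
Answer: 713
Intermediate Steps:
U = 64
x = -649
R(4*(-2), U) - x = 64 - 1*(-649) = 64 + 649 = 713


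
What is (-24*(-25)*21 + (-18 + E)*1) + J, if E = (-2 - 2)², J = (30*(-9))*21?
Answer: 6928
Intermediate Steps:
J = -5670 (J = -270*21 = -5670)
E = 16 (E = (-4)² = 16)
(-24*(-25)*21 + (-18 + E)*1) + J = (-24*(-25)*21 + (-18 + 16)*1) - 5670 = (600*21 - 2*1) - 5670 = (12600 - 2) - 5670 = 12598 - 5670 = 6928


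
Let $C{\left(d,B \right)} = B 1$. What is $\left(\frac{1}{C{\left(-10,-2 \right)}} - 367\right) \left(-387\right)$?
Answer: $\frac{284445}{2} \approx 1.4222 \cdot 10^{5}$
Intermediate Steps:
$C{\left(d,B \right)} = B$
$\left(\frac{1}{C{\left(-10,-2 \right)}} - 367\right) \left(-387\right) = \left(\frac{1}{-2} - 367\right) \left(-387\right) = \left(- \frac{1}{2} - 367\right) \left(-387\right) = \left(- \frac{735}{2}\right) \left(-387\right) = \frac{284445}{2}$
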